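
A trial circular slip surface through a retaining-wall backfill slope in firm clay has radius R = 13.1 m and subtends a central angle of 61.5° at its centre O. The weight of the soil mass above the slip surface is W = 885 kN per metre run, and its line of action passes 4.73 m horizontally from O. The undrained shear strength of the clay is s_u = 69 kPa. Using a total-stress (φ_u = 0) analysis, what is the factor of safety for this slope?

Taking moments about the centre O, the resisting moment is provided by the undrained shear strength acting along the arc:
Arc length L_a = R·θ = 13.1·(61.5°·π/180) = 13.1·1.0734 = 14.06 m
M_R = s_u·L_a·R = 69·14.06·13.1 = 12710.0 kN·m/m
M_D = W·d = 885·4.73 = 4186.1 kN·m/m
FS = M_R / M_D = 12710.0 / 4186.1 = 3.036

FS = 3.04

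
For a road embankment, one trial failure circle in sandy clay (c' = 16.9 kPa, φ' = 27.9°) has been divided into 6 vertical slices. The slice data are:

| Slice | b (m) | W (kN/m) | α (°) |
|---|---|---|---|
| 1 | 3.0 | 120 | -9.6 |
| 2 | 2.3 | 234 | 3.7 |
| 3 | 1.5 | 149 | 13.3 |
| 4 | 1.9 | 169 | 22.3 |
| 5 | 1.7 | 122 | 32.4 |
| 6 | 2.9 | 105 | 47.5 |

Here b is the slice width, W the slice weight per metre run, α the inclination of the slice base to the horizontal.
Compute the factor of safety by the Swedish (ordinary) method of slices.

FS = 2.94

Ordinary method of slices: FS = Σ[c'·Δl_i + (W_i cosα_i)·tanφ'] / Σ W_i sinα_i, with Δl_i = b_i / cosα_i.
Slice 1: Δl = 3.0/cos(-9.6°) = 3.043 m; N'_1 = 120·cos(-9.6°) = 118.3; c'Δl = 51.42; W sinα = -20.0
Slice 2: Δl = 2.3/cos3.7° = 2.305 m; N'_2 = 234·cos3.7° = 233.5; c'Δl = 38.95; W sinα = 15.1
Slice 3: Δl = 1.5/cos13.3° = 1.541 m; N'_3 = 149·cos13.3° = 145.0; c'Δl = 26.05; W sinα = 34.3
Slice 4: Δl = 1.9/cos22.3° = 2.054 m; N'_4 = 169·cos22.3° = 156.4; c'Δl = 34.71; W sinα = 64.1
Slice 5: Δl = 1.7/cos32.4° = 2.013 m; N'_5 = 122·cos32.4° = 103.0; c'Δl = 34.03; W sinα = 65.4
Slice 6: Δl = 2.9/cos47.5° = 4.293 m; N'_6 = 105·cos47.5° = 70.9; c'Δl = 72.54; W sinα = 77.4
Σc'Δl = 257.7 kN/m; ΣN' = 827.1 kN/m; ΣW sinα = 236.3 kN/m
Resisting = 257.7 + 827.1·tan27.9° = 257.7 + 437.9 = 695.6 kN/m
FS = 695.6 / 236.3 = 2.944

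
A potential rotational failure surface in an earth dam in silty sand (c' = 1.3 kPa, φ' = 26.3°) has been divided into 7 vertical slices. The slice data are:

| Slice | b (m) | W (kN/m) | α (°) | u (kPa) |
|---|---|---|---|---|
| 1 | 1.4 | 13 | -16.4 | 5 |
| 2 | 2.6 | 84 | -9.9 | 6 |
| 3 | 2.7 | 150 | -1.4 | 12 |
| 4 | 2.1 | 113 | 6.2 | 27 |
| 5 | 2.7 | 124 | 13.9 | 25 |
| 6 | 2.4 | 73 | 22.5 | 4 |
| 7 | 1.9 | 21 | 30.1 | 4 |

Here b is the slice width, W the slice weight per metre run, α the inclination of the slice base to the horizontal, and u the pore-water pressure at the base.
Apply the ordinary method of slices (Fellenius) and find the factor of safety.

Ordinary method of slices: FS = Σ[c'·Δl_i + (W_i cosα_i − u_i·Δl_i)·tanφ'] / Σ W_i sinα_i, with Δl_i = b_i / cosα_i.
Slice 1: Δl = 1.4/cos(-16.4°) = 1.459 m; N'_1 = 13·cos(-16.4°) − 5·1.459 = 5.2; c'Δl = 1.90; W sinα = -3.7
Slice 2: Δl = 2.6/cos(-9.9°) = 2.639 m; N'_2 = 84·cos(-9.9°) − 6·2.639 = 66.9; c'Δl = 3.43; W sinα = -14.4
Slice 3: Δl = 2.7/cos(-1.4°) = 2.701 m; N'_3 = 150·cos(-1.4°) − 12·2.701 = 117.5; c'Δl = 3.51; W sinα = -3.7
Slice 4: Δl = 2.1/cos6.2° = 2.112 m; N'_4 = 113·cos6.2° − 27·2.112 = 55.3; c'Δl = 2.75; W sinα = 12.2
Slice 5: Δl = 2.7/cos13.9° = 2.781 m; N'_5 = 124·cos13.9° − 25·2.781 = 50.8; c'Δl = 3.62; W sinα = 29.8
Slice 6: Δl = 2.4/cos22.5° = 2.598 m; N'_6 = 73·cos22.5° − 4·2.598 = 57.1; c'Δl = 3.38; W sinα = 27.9
Slice 7: Δl = 1.9/cos30.1° = 2.196 m; N'_7 = 21·cos30.1° − 4·2.196 = 9.4; c'Δl = 2.85; W sinα = 10.5
Σc'Δl = 21.4 kN/m; ΣN' = 362.2 kN/m; ΣW sinα = 58.7 kN/m
Resisting = 21.4 + 362.2·tan26.3° = 21.4 + 179.0 = 200.4 kN/m
FS = 200.4 / 58.7 = 3.416

FS = 3.42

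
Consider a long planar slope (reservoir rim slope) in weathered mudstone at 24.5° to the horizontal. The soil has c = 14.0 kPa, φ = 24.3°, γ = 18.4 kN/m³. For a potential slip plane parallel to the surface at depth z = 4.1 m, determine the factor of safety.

For an infinite slope with a slip plane parallel to the surface (no pore pressure): FS = [c + γz cos²β tanφ] / [γz sinβ cosβ].
γz = 18.4·4.1 = 75.44 kN/m²
Numerator = 14.0 + 75.44·cos²24.5°·tan24.3° = 14.0 + 75.44·0.8280·0.4515 = 42.205 kPa
Denominator = 75.44·sin24.5°·cos24.5° = 75.44·0.4147·0.9100 = 28.468 kPa
FS = 42.205 / 28.468 = 1.483

FS = 1.48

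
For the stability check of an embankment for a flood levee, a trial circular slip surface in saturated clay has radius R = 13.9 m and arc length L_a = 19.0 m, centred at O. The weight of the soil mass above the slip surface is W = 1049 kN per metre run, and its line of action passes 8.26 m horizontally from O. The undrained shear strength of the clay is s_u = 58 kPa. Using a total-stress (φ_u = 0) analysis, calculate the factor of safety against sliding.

Taking moments about the centre O, the resisting moment is provided by the undrained shear strength acting along the arc:
M_R = s_u·L_a·R = 58·19.00·13.9 = 15317.8 kN·m/m
M_D = W·d = 1049·8.26 = 8664.7 kN·m/m
FS = M_R / M_D = 15317.8 / 8664.7 = 1.768

FS = 1.77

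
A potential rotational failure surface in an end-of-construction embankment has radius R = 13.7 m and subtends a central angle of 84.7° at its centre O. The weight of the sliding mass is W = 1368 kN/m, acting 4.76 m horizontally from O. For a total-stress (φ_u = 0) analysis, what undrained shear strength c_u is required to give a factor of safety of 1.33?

FS = c_u·L_a·R / (W·d), so c_u = FS·W·d / (L_a·R).
Arc length L_a = R·θ = 13.7·(84.7°·π/180) = 13.7·1.4783 = 20.25 m
c_u = 1.33·1368·4.76 / (20.25·13.7) = 8660.5 / 277.46 = 31.21 kPa

c_u = 31.2 kPa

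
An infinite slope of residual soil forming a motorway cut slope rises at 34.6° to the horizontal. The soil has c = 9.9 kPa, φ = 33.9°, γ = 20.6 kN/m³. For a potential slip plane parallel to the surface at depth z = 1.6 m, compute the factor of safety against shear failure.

For an infinite slope with a slip plane parallel to the surface (no pore pressure): FS = [c + γz cos²β tanφ] / [γz sinβ cosβ].
γz = 20.6·1.6 = 32.96 kN/m²
Numerator = 9.9 + 32.96·cos²34.6°·tan33.9° = 9.9 + 32.96·0.6776·0.6720 = 24.907 kPa
Denominator = 32.96·sin34.6°·cos34.6° = 32.96·0.5678·0.8231 = 15.406 kPa
FS = 24.907 / 15.406 = 1.617

FS = 1.62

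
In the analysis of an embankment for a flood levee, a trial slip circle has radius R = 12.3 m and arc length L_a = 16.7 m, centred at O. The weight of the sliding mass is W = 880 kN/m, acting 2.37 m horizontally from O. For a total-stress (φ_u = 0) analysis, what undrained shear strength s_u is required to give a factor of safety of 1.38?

FS = s_u·L_a·R / (W·d), so s_u = FS·W·d / (L_a·R).
s_u = 1.38·880·2.37 / (16.70·12.3) = 2878.1 / 205.41 = 14.01 kPa

s_u = 14.0 kPa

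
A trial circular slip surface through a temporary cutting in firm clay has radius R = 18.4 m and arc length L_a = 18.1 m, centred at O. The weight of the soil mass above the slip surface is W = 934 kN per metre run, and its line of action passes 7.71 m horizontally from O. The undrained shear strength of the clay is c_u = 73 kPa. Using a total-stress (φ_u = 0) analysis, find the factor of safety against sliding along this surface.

FS = 3.38

Taking moments about the centre O, the resisting moment is provided by the undrained shear strength acting along the arc:
M_R = c_u·L_a·R = 73·18.10·18.4 = 24311.9 kN·m/m
M_D = W·d = 934·7.71 = 7201.1 kN·m/m
FS = M_R / M_D = 24311.9 / 7201.1 = 3.376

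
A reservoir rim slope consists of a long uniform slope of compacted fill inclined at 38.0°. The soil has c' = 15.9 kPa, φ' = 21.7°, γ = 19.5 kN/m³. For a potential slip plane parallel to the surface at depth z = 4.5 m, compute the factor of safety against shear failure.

For an infinite slope with a slip plane parallel to the surface (no pore pressure): FS = [c' + γz cos²β tanφ'] / [γz sinβ cosβ].
γz = 19.5·4.5 = 87.75 kN/m²
Numerator = 15.9 + 87.75·cos²38.0°·tan21.7° = 15.9 + 87.75·0.6210·0.3979 = 37.584 kPa
Denominator = 87.75·sin38.0°·cos38.0° = 87.75·0.6157·0.7880 = 42.572 kPa
FS = 37.584 / 42.572 = 0.883

FS = 0.88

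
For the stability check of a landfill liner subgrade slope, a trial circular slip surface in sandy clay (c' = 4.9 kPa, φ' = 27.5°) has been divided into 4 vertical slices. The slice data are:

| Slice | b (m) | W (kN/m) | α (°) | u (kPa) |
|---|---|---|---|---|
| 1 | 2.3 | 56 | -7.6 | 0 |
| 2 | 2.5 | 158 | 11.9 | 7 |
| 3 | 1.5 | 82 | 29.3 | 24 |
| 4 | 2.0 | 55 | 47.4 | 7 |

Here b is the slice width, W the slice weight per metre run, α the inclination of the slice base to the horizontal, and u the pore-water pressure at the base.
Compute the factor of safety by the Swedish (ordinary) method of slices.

FS = 1.62

Ordinary method of slices: FS = Σ[c'·Δl_i + (W_i cosα_i − u_i·Δl_i)·tanφ'] / Σ W_i sinα_i, with Δl_i = b_i / cosα_i.
Slice 1: Δl = 2.3/cos(-7.6°) = 2.320 m; N'_1 = 56·cos(-7.6°) − 0·2.320 = 55.5; c'Δl = 11.37; W sinα = -7.4
Slice 2: Δl = 2.5/cos11.9° = 2.555 m; N'_2 = 158·cos11.9° − 7·2.555 = 136.7; c'Δl = 12.52; W sinα = 32.6
Slice 3: Δl = 1.5/cos29.3° = 1.720 m; N'_3 = 82·cos29.3° − 24·1.720 = 30.2; c'Δl = 8.43; W sinα = 40.1
Slice 4: Δl = 2.0/cos47.4° = 2.955 m; N'_4 = 55·cos47.4° − 7·2.955 = 16.5; c'Δl = 14.48; W sinα = 40.5
Σc'Δl = 46.8 kN/m; ΣN' = 239.0 kN/m; ΣW sinα = 105.8 kN/m
Resisting = 46.8 + 239.0·tan27.5° = 46.8 + 124.4 = 171.2 kN/m
FS = 171.2 / 105.8 = 1.618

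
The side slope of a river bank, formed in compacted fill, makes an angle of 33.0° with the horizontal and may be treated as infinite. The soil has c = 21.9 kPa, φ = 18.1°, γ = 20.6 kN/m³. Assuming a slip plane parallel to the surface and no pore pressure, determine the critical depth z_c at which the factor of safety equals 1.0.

Setting FS = 1.00 in FS = [c + γz cos²β tanφ] / [γz sinβ cosβ] and solving for z:
z = c / [γ cosβ (FS·sinβ − cosβ·tanφ)]
  = 21.9 / [20.6·cos33.0°·(1.00·sin33.0° − cos33.0°·tan18.1°)]
  = 21.9 / [20.6·0.8387·(1.00·0.5446 − 0.8387·0.3269)]
  = 21.9 / 4.6737 = 4.686 m

z_c = 4.69 m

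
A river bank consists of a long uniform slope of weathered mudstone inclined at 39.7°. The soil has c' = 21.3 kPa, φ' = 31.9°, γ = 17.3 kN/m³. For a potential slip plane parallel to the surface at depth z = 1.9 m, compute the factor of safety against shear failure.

For an infinite slope with a slip plane parallel to the surface (no pore pressure): FS = [c' + γz cos²β tanφ'] / [γz sinβ cosβ].
γz = 17.3·1.9 = 32.87 kN/m²
Numerator = 21.3 + 32.87·cos²39.7°·tan31.9° = 21.3 + 32.87·0.5920·0.6224 = 33.412 kPa
Denominator = 32.87·sin39.7°·cos39.7° = 32.87·0.6388·0.7694 = 16.155 kPa
FS = 33.412 / 16.155 = 2.068

FS = 2.07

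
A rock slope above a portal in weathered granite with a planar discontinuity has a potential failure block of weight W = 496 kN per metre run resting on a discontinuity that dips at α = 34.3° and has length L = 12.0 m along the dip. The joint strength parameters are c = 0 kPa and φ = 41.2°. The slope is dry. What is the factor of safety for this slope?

Resolving the block weight along and normal to the plane and applying the Mohr–Coulomb strength on the joint:
N' = W cosα = 496·cos34.3° = 409.7 kN/m
Driving force T = W sinα = 496·sin34.3° = 279.5 kN/m
Resisting force R = c·L + N'·tanφ = 0·12.0 + 409.7·tan41.2° = 0.0 + 358.7 = 358.7 kN/m
FS = R / T = 358.7 / 279.5 = 1.283

FS = 1.28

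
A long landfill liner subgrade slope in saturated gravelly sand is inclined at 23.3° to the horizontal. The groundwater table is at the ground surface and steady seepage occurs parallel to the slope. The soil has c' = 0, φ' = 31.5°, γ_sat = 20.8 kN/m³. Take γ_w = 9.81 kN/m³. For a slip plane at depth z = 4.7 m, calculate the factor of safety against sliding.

FS = 0.75

With seepage parallel to the slope and the water table at the surface, the effective normal stress on the slip plane uses the buoyant unit weight γ' = γ_sat − γ_w while the driving shear stress uses γ_sat:
FS = [c' + γ' z cos²β tanφ'] / [γ_sat z sinβ cosβ]
(For c' = 0 this reduces to FS = (γ'/γ_sat)·tanφ'/tanβ.)
γ' = 20.8 − 9.81 = 10.99 kN/m³
Numerator = 0.0 + 10.99·4.7·cos²23.3°·tan31.5° = 0.0 + 10.99·4.7·0.8435·0.6128 = 26.701 kPa
Denominator = 20.8·4.7·sin23.3°·cos23.3° = 20.8·4.7·0.3955·0.9184 = 35.515 kPa
FS = 26.701 / 35.515 = 0.752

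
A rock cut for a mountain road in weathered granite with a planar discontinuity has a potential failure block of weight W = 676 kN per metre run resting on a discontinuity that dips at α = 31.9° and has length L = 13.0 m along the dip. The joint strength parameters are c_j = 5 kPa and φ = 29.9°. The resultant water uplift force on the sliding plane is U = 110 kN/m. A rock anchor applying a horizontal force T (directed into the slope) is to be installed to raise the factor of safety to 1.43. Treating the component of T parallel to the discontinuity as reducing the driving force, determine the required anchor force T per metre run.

Resolving forces along and normal to the sliding plane, with the horizontal anchor force T adding T·sinα to the effective normal force and T·cosα acting up the plane against the driving force:
FS = [c_jL + (W cosα − U + T sinα) tanφ] / [W sinα − T cosα]
Without the anchor: N' = 463.9 kN/m, driving T_d = 357.2 kN/m, resisting R = 5·13.0 + 463.9·tan29.9° = 331.8 kN/m, FS = 0.93.
Setting FS = 1.43 and solving for T:
1.43·(357.2 − T cos31.9°) = 331.8 + T sin31.9°·tan29.9°
T·(sin31.9°·tan29.9° + 1.43·cos31.9°) = 1.43·357.2 − 331.8
T·(0.5284·0.5750 + 1.43·0.8490) = 510.8 − 331.8 = 179.1
T·1.5179 = 179.1
T = 118.0 kN/m

T = 118 kN/m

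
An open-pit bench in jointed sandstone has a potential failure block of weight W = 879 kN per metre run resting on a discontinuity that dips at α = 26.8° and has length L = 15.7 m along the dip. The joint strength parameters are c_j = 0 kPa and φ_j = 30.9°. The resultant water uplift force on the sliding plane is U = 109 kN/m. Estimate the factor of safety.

Resolving the block weight along and normal to the plane and applying the Mohr–Coulomb strength on the joint:
N' = W cosα − U = 879·cos26.8° − 109 = 675.6 kN/m
Driving force T = W sinα = 879·sin26.8° = 396.3 kN/m
Resisting force R = c_j·L + N'·tanφ_j = 0·15.7 + 675.6·tan30.9° = 0.0 + 404.3 = 404.3 kN/m
FS = R / T = 404.3 / 396.3 = 1.020

FS = 1.02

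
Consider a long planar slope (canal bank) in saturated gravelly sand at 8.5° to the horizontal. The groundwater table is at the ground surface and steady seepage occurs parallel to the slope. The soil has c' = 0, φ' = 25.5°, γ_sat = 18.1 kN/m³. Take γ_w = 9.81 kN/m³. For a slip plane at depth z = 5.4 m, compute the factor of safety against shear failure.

FS = 1.46

With seepage parallel to the slope and the water table at the surface, the effective normal stress on the slip plane uses the buoyant unit weight γ' = γ_sat − γ_w while the driving shear stress uses γ_sat:
FS = [c' + γ' z cos²β tanφ'] / [γ_sat z sinβ cosβ]
(For c' = 0 this reduces to FS = (γ'/γ_sat)·tanφ'/tanβ.)
γ' = 18.1 − 9.81 = 8.29 kN/m³
Numerator = 0.0 + 8.29·5.4·cos²8.5°·tan25.5° = 0.0 + 8.29·5.4·0.9782·0.4770 = 20.886 kPa
Denominator = 18.1·5.4·sin8.5°·cos8.5° = 18.1·5.4·0.1478·0.9890 = 14.288 kPa
FS = 20.886 / 14.288 = 1.462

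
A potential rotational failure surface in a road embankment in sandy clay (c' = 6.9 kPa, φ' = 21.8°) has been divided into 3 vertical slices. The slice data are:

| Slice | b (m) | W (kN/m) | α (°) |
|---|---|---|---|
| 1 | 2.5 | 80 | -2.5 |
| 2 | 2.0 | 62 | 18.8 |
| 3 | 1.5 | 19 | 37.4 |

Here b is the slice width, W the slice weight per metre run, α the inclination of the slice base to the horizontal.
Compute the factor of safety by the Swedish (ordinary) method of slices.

Ordinary method of slices: FS = Σ[c'·Δl_i + (W_i cosα_i)·tanφ'] / Σ W_i sinα_i, with Δl_i = b_i / cosα_i.
Slice 1: Δl = 2.5/cos(-2.5°) = 2.502 m; N'_1 = 80·cos(-2.5°) = 79.9; c'Δl = 17.27; W sinα = -3.5
Slice 2: Δl = 2.0/cos18.8° = 2.113 m; N'_2 = 62·cos18.8° = 58.7; c'Δl = 14.58; W sinα = 20.0
Slice 3: Δl = 1.5/cos37.4° = 1.888 m; N'_3 = 19·cos37.4° = 15.1; c'Δl = 13.03; W sinα = 11.5
Σc'Δl = 44.9 kN/m; ΣN' = 153.7 kN/m; ΣW sinα = 28.0 kN/m
Resisting = 44.9 + 153.7·tan21.8° = 44.9 + 61.5 = 106.4 kN/m
FS = 106.4 / 28.0 = 3.794

FS = 3.79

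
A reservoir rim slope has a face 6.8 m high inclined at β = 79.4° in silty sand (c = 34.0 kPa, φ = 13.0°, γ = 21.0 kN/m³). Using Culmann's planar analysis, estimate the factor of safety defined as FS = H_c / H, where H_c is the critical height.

FS = 1.52

H_c = (4c/γ) · sinβ cosφ / [1 − cos(β − φ)]
    = (4·34.0/21.0) · sin79.4°·cos13.0° / [1 − cos66.4°]
    = 6.476 · 0.9577 / 0.5997 = 10.34 m
FS = H_c / H = 10.34 / 6.8 = 1.521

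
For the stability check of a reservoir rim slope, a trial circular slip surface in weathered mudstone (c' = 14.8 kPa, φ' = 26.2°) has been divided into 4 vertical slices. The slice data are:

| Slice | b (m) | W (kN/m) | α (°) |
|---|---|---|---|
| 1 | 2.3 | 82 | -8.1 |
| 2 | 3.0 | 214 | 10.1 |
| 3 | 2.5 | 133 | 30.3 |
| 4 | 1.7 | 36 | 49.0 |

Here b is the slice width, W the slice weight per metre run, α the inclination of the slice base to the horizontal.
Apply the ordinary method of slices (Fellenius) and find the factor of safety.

FS = 3.10

Ordinary method of slices: FS = Σ[c'·Δl_i + (W_i cosα_i)·tanφ'] / Σ W_i sinα_i, with Δl_i = b_i / cosα_i.
Slice 1: Δl = 2.3/cos(-8.1°) = 2.323 m; N'_1 = 82·cos(-8.1°) = 81.2; c'Δl = 34.38; W sinα = -11.6
Slice 2: Δl = 3.0/cos10.1° = 3.047 m; N'_2 = 214·cos10.1° = 210.7; c'Δl = 45.10; W sinα = 37.5
Slice 3: Δl = 2.5/cos30.3° = 2.896 m; N'_3 = 133·cos30.3° = 114.8; c'Δl = 42.85; W sinα = 67.1
Slice 4: Δl = 1.7/cos49.0° = 2.591 m; N'_4 = 36·cos49.0° = 23.6; c'Δl = 38.35; W sinα = 27.2
Σc'Δl = 160.7 kN/m; ΣN' = 430.3 kN/m; ΣW sinα = 120.2 kN/m
Resisting = 160.7 + 430.3·tan26.2° = 160.7 + 211.7 = 372.4 kN/m
FS = 372.4 / 120.2 = 3.097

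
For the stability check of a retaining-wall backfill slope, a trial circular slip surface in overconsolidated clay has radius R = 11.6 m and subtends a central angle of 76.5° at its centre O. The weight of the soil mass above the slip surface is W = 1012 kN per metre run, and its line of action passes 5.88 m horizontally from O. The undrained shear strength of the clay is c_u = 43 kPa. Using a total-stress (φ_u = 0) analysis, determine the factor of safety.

Taking moments about the centre O, the resisting moment is provided by the undrained shear strength acting along the arc:
Arc length L_a = R·θ = 11.6·(76.5°·π/180) = 11.6·1.3352 = 15.49 m
M_R = c_u·L_a·R = 43·15.49·11.6 = 7725.4 kN·m/m
M_D = W·d = 1012·5.88 = 5950.6 kN·m/m
FS = M_R / M_D = 7725.4 / 5950.6 = 1.298

FS = 1.30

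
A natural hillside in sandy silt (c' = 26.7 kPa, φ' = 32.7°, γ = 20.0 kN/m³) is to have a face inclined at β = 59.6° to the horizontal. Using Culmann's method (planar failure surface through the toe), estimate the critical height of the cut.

H_c = 35.82 m

Culmann's analysis gives the critical failure plane at α_cr = (β + φ')/2 = (59.6 + 32.7)/2 = 46.2°, and the critical height
H_c = (4c'/γ) · sinβ cosφ' / [1 − cos(β − φ')]
    = (4·26.7/20.0) · sin59.6°·cos32.7° / [1 − cos(26.9°)]
    = 5.340 · 0.8625·0.8415 / [1 − 0.8918]
    = 5.340 · 0.7258 / 0.1082
    = 35.82 m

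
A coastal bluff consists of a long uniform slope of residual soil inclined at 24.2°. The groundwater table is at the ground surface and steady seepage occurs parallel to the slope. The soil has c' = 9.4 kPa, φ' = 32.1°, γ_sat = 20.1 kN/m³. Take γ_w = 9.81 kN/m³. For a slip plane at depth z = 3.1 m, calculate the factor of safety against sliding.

With seepage parallel to the slope and the water table at the surface, the effective normal stress on the slip plane uses the buoyant unit weight γ' = γ_sat − γ_w while the driving shear stress uses γ_sat:
FS = [c' + γ' z cos²β tanφ'] / [γ_sat z sinβ cosβ]
γ' = 20.1 − 9.81 = 10.29 kN/m³
Numerator = 9.4 + 10.29·3.1·cos²24.2°·tan32.1° = 9.4 + 10.29·3.1·0.8320·0.6273 = 26.048 kPa
Denominator = 20.1·3.1·sin24.2°·cos24.2° = 20.1·3.1·0.4099·0.9121 = 23.298 kPa
FS = 26.048 / 23.298 = 1.118

FS = 1.12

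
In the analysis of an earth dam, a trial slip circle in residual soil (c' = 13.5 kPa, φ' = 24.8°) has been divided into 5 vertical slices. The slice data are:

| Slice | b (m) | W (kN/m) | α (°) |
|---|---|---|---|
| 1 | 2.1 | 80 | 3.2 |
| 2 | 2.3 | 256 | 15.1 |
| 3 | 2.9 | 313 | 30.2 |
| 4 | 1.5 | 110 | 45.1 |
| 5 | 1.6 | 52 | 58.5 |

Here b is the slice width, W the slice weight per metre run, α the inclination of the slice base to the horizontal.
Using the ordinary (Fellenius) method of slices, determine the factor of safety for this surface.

Ordinary method of slices: FS = Σ[c'·Δl_i + (W_i cosα_i)·tanφ'] / Σ W_i sinα_i, with Δl_i = b_i / cosα_i.
Slice 1: Δl = 2.1/cos3.2° = 2.103 m; N'_1 = 80·cos3.2° = 79.9; c'Δl = 28.39; W sinα = 4.5
Slice 2: Δl = 2.3/cos15.1° = 2.382 m; N'_2 = 256·cos15.1° = 247.2; c'Δl = 32.16; W sinα = 66.7
Slice 3: Δl = 2.9/cos30.2° = 3.355 m; N'_3 = 313·cos30.2° = 270.5; c'Δl = 45.30; W sinα = 157.4
Slice 4: Δl = 1.5/cos45.1° = 2.125 m; N'_4 = 110·cos45.1° = 77.6; c'Δl = 28.69; W sinα = 77.9
Slice 5: Δl = 1.6/cos58.5° = 3.062 m; N'_5 = 52·cos58.5° = 27.2; c'Δl = 41.34; W sinα = 44.3
Σc'Δl = 175.9 kN/m; ΣN' = 702.4 kN/m; ΣW sinα = 350.9 kN/m
Resisting = 175.9 + 702.4·tan24.8° = 175.9 + 324.5 = 500.4 kN/m
FS = 500.4 / 350.9 = 1.426

FS = 1.43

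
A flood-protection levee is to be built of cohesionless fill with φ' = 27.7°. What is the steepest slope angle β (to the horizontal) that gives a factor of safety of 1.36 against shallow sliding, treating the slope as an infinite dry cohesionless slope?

β = 21.1°

For an infinite dry cohesionless slope FS = tanφ'/tanβ, so tanβ = tanφ' / FS.
tanβ = tan27.7° / 1.36 = 0.5250 / 1.36 = 0.3860
β = arctan(0.3860) = 21.11°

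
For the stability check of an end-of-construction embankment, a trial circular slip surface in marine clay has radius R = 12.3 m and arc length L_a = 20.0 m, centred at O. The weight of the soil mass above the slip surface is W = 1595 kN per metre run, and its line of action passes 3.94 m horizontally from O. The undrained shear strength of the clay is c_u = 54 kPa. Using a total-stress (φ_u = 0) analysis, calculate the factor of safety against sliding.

FS = 2.11

Taking moments about the centre O, the resisting moment is provided by the undrained shear strength acting along the arc:
M_R = c_u·L_a·R = 54·20.00·12.3 = 13284.0 kN·m/m
M_D = W·d = 1595·3.94 = 6284.3 kN·m/m
FS = M_R / M_D = 13284.0 / 6284.3 = 2.114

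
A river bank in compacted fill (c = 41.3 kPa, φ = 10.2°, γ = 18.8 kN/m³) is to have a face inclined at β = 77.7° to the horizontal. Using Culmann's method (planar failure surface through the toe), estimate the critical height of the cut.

H_c = 13.69 m

Culmann's analysis gives the critical failure plane at α_cr = (β + φ)/2 = (77.7 + 10.2)/2 = 44.0°, and the critical height
H_c = (4c/γ) · sinβ cosφ / [1 − cos(β − φ)]
    = (4·41.3/18.8) · sin77.7°·cos10.2° / [1 − cos(67.5°)]
    = 8.787 · 0.9770·0.9842 / [1 − 0.3827]
    = 8.787 · 0.9616 / 0.6173
    = 13.69 m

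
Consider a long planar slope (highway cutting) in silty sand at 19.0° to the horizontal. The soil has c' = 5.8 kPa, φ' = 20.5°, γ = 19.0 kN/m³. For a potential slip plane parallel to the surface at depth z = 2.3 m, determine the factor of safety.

For an infinite slope with a slip plane parallel to the surface (no pore pressure): FS = [c' + γz cos²β tanφ'] / [γz sinβ cosβ].
γz = 19.0·2.3 = 43.70 kN/m²
Numerator = 5.8 + 43.70·cos²19.0°·tan20.5° = 5.8 + 43.70·0.8940·0.3739 = 20.407 kPa
Denominator = 43.70·sin19.0°·cos19.0° = 43.70·0.3256·0.9455 = 13.452 kPa
FS = 20.407 / 13.452 = 1.517

FS = 1.52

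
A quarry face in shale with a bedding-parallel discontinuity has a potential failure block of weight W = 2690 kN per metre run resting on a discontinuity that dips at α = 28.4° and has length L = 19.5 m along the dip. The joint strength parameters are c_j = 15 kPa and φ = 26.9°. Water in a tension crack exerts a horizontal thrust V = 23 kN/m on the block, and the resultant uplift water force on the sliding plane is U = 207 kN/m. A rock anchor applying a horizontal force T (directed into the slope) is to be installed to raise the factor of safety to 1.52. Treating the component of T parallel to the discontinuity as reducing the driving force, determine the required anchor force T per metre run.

T = 376 kN/m

Resolving forces along and normal to the sliding plane, with the horizontal anchor force T adding T·sinα to the effective normal force and T·cosα acting up the plane against the driving force:
FS = [c_jL + (W cosα − U − V sinα + T sinα) tanφ] / [W sinα + V cosα − T cosα]
Without the anchor: N' = 2148.3 kN/m, driving T_d = 1299.7 kN/m, resisting R = 15·19.5 + 2148.3·tan26.9° = 1382.4 kN/m, FS = 1.06.
Setting FS = 1.52 and solving for T:
1.52·(1299.7 − T cos28.4°) = 1382.4 + T sin28.4°·tan26.9°
T·(sin28.4°·tan26.9° + 1.52·cos28.4°) = 1.52·1299.7 − 1382.4
T·(0.4756·0.5073 + 1.52·0.8796) = 1975.5 − 1382.4 = 593.1
T·1.5784 = 593.1
T = 375.8 kN/m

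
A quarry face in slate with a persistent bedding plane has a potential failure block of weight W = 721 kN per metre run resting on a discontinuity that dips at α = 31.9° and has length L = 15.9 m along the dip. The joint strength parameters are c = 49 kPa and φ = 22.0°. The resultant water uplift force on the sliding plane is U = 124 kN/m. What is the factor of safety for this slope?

FS = 2.56

Resolving the block weight along and normal to the plane and applying the Mohr–Coulomb strength on the joint:
N' = W cosα − U = 721·cos31.9° − 124 = 488.1 kN/m
Driving force T = W sinα = 721·sin31.9° = 381.0 kN/m
Resisting force R = c·L + N'·tanφ = 49·15.9 + 488.1·tan22.0° = 779.1 + 197.2 = 976.3 kN/m
FS = R / T = 976.3 / 381.0 = 2.562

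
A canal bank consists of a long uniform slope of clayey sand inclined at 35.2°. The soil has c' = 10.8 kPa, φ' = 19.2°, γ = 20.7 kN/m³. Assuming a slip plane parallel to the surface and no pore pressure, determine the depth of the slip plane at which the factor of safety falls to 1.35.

z = 1.29 m

Setting FS = 1.35 in FS = [c' + γz cos²β tanφ'] / [γz sinβ cosβ] and solving for z:
z = c' / [γ cosβ (FS·sinβ − cosβ·tanφ')]
  = 10.8 / [20.7·cos35.2°·(1.35·sin35.2° − cos35.2°·tan19.2°)]
  = 10.8 / [20.7·0.8171·(1.35·0.5764 − 0.8171·0.3482)]
  = 10.8 / 8.3496 = 1.293 m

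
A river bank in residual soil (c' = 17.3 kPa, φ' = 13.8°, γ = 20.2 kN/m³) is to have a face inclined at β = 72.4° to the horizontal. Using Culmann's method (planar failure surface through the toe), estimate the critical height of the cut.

Culmann's analysis gives the critical failure plane at α_cr = (β + φ')/2 = (72.4 + 13.8)/2 = 43.1°, and the critical height
H_c = (4c'/γ) · sinβ cosφ' / [1 − cos(β − φ')]
    = (4·17.3/20.2) · sin72.4°·cos13.8° / [1 − cos(58.6°)]
    = 3.426 · 0.9532·0.9711 / [1 − 0.5210]
    = 3.426 · 0.9257 / 0.4790
    = 6.62 m

H_c = 6.62 m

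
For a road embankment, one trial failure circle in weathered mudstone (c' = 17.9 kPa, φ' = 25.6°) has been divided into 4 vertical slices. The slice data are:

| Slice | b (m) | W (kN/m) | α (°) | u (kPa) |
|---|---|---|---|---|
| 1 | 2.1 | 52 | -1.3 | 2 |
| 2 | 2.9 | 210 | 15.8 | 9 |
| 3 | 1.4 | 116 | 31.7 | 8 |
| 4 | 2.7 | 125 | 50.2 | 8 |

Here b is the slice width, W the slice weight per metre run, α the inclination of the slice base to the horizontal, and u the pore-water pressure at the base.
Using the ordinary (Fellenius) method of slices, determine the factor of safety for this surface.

Ordinary method of slices: FS = Σ[c'·Δl_i + (W_i cosα_i − u_i·Δl_i)·tanφ'] / Σ W_i sinα_i, with Δl_i = b_i / cosα_i.
Slice 1: Δl = 2.1/cos(-1.3°) = 2.101 m; N'_1 = 52·cos(-1.3°) − 2·2.101 = 47.8; c'Δl = 37.60; W sinα = -1.2
Slice 2: Δl = 2.9/cos15.8° = 3.014 m; N'_2 = 210·cos15.8° − 9·3.014 = 174.9; c'Δl = 53.95; W sinα = 57.2
Slice 3: Δl = 1.4/cos31.7° = 1.645 m; N'_3 = 116·cos31.7° − 8·1.645 = 85.5; c'Δl = 29.45; W sinα = 61.0
Slice 4: Δl = 2.7/cos50.2° = 4.218 m; N'_4 = 125·cos50.2° − 8·4.218 = 46.3; c'Δl = 75.50; W sinα = 96.0
Σc'Δl = 196.5 kN/m; ΣN' = 354.5 kN/m; ΣW sinα = 213.0 kN/m
Resisting = 196.5 + 354.5·tan25.6° = 196.5 + 169.9 = 366.4 kN/m
FS = 366.4 / 213.0 = 1.720

FS = 1.72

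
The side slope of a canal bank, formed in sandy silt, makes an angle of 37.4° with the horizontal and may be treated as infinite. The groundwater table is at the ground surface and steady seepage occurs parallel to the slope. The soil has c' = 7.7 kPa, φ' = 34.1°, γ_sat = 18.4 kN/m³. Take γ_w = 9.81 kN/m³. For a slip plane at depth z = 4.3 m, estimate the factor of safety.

With seepage parallel to the slope and the water table at the surface, the effective normal stress on the slip plane uses the buoyant unit weight γ' = γ_sat − γ_w while the driving shear stress uses γ_sat:
FS = [c' + γ' z cos²β tanφ'] / [γ_sat z sinβ cosβ]
γ' = 18.4 − 9.81 = 8.59 kN/m³
Numerator = 7.7 + 8.59·4.3·cos²37.4°·tan34.1° = 7.7 + 8.59·4.3·0.6311·0.6771 = 23.483 kPa
Denominator = 18.4·4.3·sin37.4°·cos37.4° = 18.4·4.3·0.6074·0.7944 = 38.176 kPa
FS = 23.483 / 38.176 = 0.615

FS = 0.62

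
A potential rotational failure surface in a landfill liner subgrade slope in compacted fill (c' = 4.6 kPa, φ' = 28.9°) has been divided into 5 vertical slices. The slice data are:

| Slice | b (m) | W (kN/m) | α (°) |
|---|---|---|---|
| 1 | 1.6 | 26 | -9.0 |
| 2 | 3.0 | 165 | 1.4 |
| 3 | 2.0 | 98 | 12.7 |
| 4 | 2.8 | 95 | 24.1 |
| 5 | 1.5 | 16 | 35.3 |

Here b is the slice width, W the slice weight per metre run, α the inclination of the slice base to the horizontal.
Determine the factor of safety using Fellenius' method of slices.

FS = 3.83

Ordinary method of slices: FS = Σ[c'·Δl_i + (W_i cosα_i)·tanφ'] / Σ W_i sinα_i, with Δl_i = b_i / cosα_i.
Slice 1: Δl = 1.6/cos(-9.0°) = 1.620 m; N'_1 = 26·cos(-9.0°) = 25.7; c'Δl = 7.45; W sinα = -4.1
Slice 2: Δl = 3.0/cos1.4° = 3.001 m; N'_2 = 165·cos1.4° = 165.0; c'Δl = 13.80; W sinα = 4.0
Slice 3: Δl = 2.0/cos12.7° = 2.050 m; N'_3 = 98·cos12.7° = 95.6; c'Δl = 9.43; W sinα = 21.5
Slice 4: Δl = 2.8/cos24.1° = 3.067 m; N'_4 = 95·cos24.1° = 86.7; c'Δl = 14.11; W sinα = 38.8
Slice 5: Δl = 1.5/cos35.3° = 1.838 m; N'_5 = 16·cos35.3° = 13.1; c'Δl = 8.45; W sinα = 9.2
Σc'Δl = 53.3 kN/m; ΣN' = 386.0 kN/m; ΣW sinα = 69.5 kN/m
Resisting = 53.3 + 386.0·tan28.9° = 53.3 + 213.1 = 266.3 kN/m
FS = 266.3 / 69.5 = 3.830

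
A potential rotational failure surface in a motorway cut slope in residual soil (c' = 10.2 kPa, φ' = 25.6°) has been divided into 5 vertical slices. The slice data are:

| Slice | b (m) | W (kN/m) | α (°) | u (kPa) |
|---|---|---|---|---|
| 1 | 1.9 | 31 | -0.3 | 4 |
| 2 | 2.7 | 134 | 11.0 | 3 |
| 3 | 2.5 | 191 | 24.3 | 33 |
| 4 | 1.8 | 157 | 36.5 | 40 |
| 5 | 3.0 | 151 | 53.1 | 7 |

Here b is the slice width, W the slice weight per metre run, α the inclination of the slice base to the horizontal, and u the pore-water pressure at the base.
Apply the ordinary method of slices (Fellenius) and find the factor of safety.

Ordinary method of slices: FS = Σ[c'·Δl_i + (W_i cosα_i − u_i·Δl_i)·tanφ'] / Σ W_i sinα_i, with Δl_i = b_i / cosα_i.
Slice 1: Δl = 1.9/cos(-0.3°) = 1.900 m; N'_1 = 31·cos(-0.3°) − 4·1.900 = 23.4; c'Δl = 19.38; W sinα = -0.2
Slice 2: Δl = 2.7/cos11.0° = 2.751 m; N'_2 = 134·cos11.0° − 3·2.751 = 123.3; c'Δl = 28.06; W sinα = 25.6
Slice 3: Δl = 2.5/cos24.3° = 2.743 m; N'_3 = 191·cos24.3° − 33·2.743 = 83.6; c'Δl = 27.98; W sinα = 78.6
Slice 4: Δl = 1.8/cos36.5° = 2.239 m; N'_4 = 157·cos36.5° − 40·2.239 = 36.6; c'Δl = 22.84; W sinα = 93.4
Slice 5: Δl = 3.0/cos53.1° = 4.997 m; N'_5 = 151·cos53.1° − 7·4.997 = 55.7; c'Δl = 50.96; W sinα = 120.8
Σc'Δl = 149.2 kN/m; ΣN' = 322.6 kN/m; ΣW sinα = 318.1 kN/m
Resisting = 149.2 + 322.6·tan25.6° = 149.2 + 154.5 = 303.8 kN/m
FS = 303.8 / 318.1 = 0.955

FS = 0.95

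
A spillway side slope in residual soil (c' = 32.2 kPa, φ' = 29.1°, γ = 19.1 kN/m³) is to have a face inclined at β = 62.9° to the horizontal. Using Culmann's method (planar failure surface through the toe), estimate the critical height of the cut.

Culmann's analysis gives the critical failure plane at α_cr = (β + φ')/2 = (62.9 + 29.1)/2 = 46.0°, and the critical height
H_c = (4c'/γ) · sinβ cosφ' / [1 − cos(β − φ')]
    = (4·32.2/19.1) · sin62.9°·cos29.1° / [1 − cos(33.8°)]
    = 6.743 · 0.8902·0.8738 / [1 − 0.8310]
    = 6.743 · 0.7778 / 0.1690
    = 31.03 m

H_c = 31.03 m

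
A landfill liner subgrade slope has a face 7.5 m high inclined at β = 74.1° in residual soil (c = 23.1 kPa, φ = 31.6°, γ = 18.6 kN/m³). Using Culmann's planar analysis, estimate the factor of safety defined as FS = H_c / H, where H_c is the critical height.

H_c = (4c/γ) · sinβ cosφ / [1 − cos(β − φ)]
    = (4·23.1/18.6) · sin74.1°·cos31.6° / [1 − cos42.5°]
    = 4.968 · 0.8191 / 0.2627 = 15.49 m
FS = H_c / H = 15.49 / 7.5 = 2.065

FS = 2.07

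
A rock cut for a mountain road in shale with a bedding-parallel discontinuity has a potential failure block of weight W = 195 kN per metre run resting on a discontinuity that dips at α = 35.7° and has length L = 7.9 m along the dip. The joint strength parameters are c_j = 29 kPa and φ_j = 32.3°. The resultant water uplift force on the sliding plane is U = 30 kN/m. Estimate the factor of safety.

FS = 2.73

Resolving the block weight along and normal to the plane and applying the Mohr–Coulomb strength on the joint:
N' = W cosα − U = 195·cos35.7° − 30 = 128.4 kN/m
Driving force T = W sinα = 195·sin35.7° = 113.8 kN/m
Resisting force R = c_j·L + N'·tanφ_j = 29·7.9 + 128.4·tan32.3° = 229.1 + 81.1 = 310.2 kN/m
FS = R / T = 310.2 / 113.8 = 2.726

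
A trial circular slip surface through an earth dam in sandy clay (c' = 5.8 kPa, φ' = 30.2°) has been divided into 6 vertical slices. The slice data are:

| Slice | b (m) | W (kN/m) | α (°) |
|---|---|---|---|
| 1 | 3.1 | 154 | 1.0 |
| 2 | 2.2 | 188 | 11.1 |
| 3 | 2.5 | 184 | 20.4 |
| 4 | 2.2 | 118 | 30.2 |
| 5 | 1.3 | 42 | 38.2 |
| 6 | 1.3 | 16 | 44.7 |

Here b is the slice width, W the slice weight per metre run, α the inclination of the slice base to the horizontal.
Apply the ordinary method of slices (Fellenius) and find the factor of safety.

FS = 2.32

Ordinary method of slices: FS = Σ[c'·Δl_i + (W_i cosα_i)·tanφ'] / Σ W_i sinα_i, with Δl_i = b_i / cosα_i.
Slice 1: Δl = 3.1/cos1.0° = 3.100 m; N'_1 = 154·cos1.0° = 154.0; c'Δl = 17.98; W sinα = 2.7
Slice 2: Δl = 2.2/cos11.1° = 2.242 m; N'_2 = 188·cos11.1° = 184.5; c'Δl = 13.00; W sinα = 36.2
Slice 3: Δl = 2.5/cos20.4° = 2.667 m; N'_3 = 184·cos20.4° = 172.5; c'Δl = 15.47; W sinα = 64.1
Slice 4: Δl = 2.2/cos30.2° = 2.545 m; N'_4 = 118·cos30.2° = 102.0; c'Δl = 14.76; W sinα = 59.4
Slice 5: Δl = 1.3/cos38.2° = 1.654 m; N'_5 = 42·cos38.2° = 33.0; c'Δl = 9.59; W sinα = 26.0
Slice 6: Δl = 1.3/cos44.7° = 1.829 m; N'_6 = 16·cos44.7° = 11.4; c'Δl = 10.61; W sinα = 11.3
Σc'Δl = 81.4 kN/m; ΣN' = 657.3 kN/m; ΣW sinα = 199.6 kN/m
Resisting = 81.4 + 657.3·tan30.2° = 81.4 + 382.5 = 464.0 kN/m
FS = 464.0 / 199.6 = 2.324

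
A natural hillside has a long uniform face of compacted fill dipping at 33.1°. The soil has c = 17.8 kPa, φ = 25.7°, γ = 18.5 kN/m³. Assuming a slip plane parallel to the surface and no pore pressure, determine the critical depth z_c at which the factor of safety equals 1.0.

Setting FS = 1.00 in FS = [c + γz cos²β tanφ] / [γz sinβ cosβ] and solving for z:
z = c / [γ cosβ (FS·sinβ − cosβ·tanφ)]
  = 17.8 / [18.5·cos33.1°·(1.00·sin33.1° − cos33.1°·tan25.7°)]
  = 17.8 / [18.5·0.8377·(1.00·0.5461 − 0.8377·0.4813)]
  = 17.8 / 2.2152 = 8.035 m

z_c = 8.04 m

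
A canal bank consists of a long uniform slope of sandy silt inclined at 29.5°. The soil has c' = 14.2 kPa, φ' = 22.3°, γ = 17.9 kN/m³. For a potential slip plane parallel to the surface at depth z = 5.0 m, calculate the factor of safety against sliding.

FS = 1.10

For an infinite slope with a slip plane parallel to the surface (no pore pressure): FS = [c' + γz cos²β tanφ'] / [γz sinβ cosβ].
γz = 17.9·5.0 = 89.50 kN/m²
Numerator = 14.2 + 89.50·cos²29.5°·tan22.3° = 14.2 + 89.50·0.7575·0.4101 = 42.006 kPa
Denominator = 89.50·sin29.5°·cos29.5° = 89.50·0.4924·0.8704 = 38.358 kPa
FS = 42.006 / 38.358 = 1.095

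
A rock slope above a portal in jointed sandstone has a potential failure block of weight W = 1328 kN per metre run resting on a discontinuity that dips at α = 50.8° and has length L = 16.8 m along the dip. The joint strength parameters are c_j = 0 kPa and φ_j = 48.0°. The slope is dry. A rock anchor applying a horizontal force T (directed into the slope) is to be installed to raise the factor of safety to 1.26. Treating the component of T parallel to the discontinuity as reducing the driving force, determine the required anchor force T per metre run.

Resolving forces along and normal to the sliding plane, with the horizontal anchor force T adding T·sinα to the effective normal force and T·cosα acting up the plane against the driving force:
FS = [c_jL + (W cosα + T sinα) tanφ_j] / [W sinα − T cosα]
Without the anchor: N' = 839.3 kN/m, driving T_d = 1029.1 kN/m, resisting R = 0·16.8 + 839.3·tan48.0° = 932.2 kN/m, FS = 0.91.
Setting FS = 1.26 and solving for T:
1.26·(1029.1 − T cos50.8°) = 932.2 + T sin50.8°·tan48.0°
T·(sin50.8°·tan48.0° + 1.26·cos50.8°) = 1.26·1029.1 − 932.2
T·(0.7749·1.1106 + 1.26·0.6320) = 1296.7 − 932.2 = 364.5
T·1.6570 = 364.5
T = 220.0 kN/m

T = 220 kN/m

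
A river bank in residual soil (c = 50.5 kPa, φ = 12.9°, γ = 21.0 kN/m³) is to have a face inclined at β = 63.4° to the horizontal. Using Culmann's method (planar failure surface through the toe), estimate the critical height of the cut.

Culmann's analysis gives the critical failure plane at α_cr = (β + φ)/2 = (63.4 + 12.9)/2 = 38.1°, and the critical height
H_c = (4c/γ) · sinβ cosφ / [1 − cos(β − φ)]
    = (4·50.5/21.0) · sin63.4°·cos12.9° / [1 − cos(50.5°)]
    = 9.619 · 0.8942·0.9748 / [1 − 0.6361]
    = 9.619 · 0.8716 / 0.3639
    = 23.04 m

H_c = 23.04 m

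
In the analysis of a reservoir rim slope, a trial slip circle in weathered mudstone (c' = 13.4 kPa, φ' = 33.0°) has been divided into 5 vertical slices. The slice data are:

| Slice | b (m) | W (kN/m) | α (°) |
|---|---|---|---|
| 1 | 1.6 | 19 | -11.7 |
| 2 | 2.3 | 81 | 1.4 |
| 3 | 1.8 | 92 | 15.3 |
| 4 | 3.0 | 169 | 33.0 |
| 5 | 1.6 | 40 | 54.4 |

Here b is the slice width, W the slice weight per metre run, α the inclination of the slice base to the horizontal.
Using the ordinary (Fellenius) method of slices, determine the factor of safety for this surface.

FS = 2.67

Ordinary method of slices: FS = Σ[c'·Δl_i + (W_i cosα_i)·tanφ'] / Σ W_i sinα_i, with Δl_i = b_i / cosα_i.
Slice 1: Δl = 1.6/cos(-11.7°) = 1.634 m; N'_1 = 19·cos(-11.7°) = 18.6; c'Δl = 21.89; W sinα = -3.9
Slice 2: Δl = 2.3/cos1.4° = 2.301 m; N'_2 = 81·cos1.4° = 81.0; c'Δl = 30.83; W sinα = 2.0
Slice 3: Δl = 1.8/cos15.3° = 1.866 m; N'_3 = 92·cos15.3° = 88.7; c'Δl = 25.01; W sinα = 24.3
Slice 4: Δl = 3.0/cos33.0° = 3.577 m; N'_4 = 169·cos33.0° = 141.7; c'Δl = 47.93; W sinα = 92.0
Slice 5: Δl = 1.6/cos54.4° = 2.749 m; N'_5 = 40·cos54.4° = 23.3; c'Δl = 36.83; W sinα = 32.5
Σc'Δl = 162.5 kN/m; ΣN' = 353.3 kN/m; ΣW sinα = 147.0 kN/m
Resisting = 162.5 + 353.3·tan33.0° = 162.5 + 229.5 = 392.0 kN/m
FS = 392.0 / 147.0 = 2.667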